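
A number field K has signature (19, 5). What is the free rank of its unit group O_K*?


By Dirichlet's unit theorem:
rank = r1 + r2 - 1
= 19 + 5 - 1
= 23

23


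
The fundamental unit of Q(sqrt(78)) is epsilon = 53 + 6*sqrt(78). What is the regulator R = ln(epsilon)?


epsilon = 53 + 6*sqrt(78)
= 105.9906
R = ln(105.9906)
= 4.6634

4.6634


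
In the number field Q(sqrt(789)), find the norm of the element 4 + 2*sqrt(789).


N(a + b*sqrt(d)) = a^2 - d*b^2
= (4)^2 - (789)*(2)^2
= 16 - 3156
= -3140

-3140


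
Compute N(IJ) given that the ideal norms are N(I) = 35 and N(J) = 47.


N(IJ) = N(I) * N(J)
= 35 * 47
= 1645

1645


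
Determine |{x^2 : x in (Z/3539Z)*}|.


For prime p, the number of non-zero quadratic residues is (p-1)/2.
= (3539-1)/2
= 1769

1769


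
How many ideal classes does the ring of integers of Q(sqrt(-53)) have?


K = Q(sqrt(-53)). d mod 4 = 3, so D = disc(K) = 4d = -212
h(K) equals the number of primitive reduced positive-definite forms (a, b, c) = a*x^2 + b*x*y + c*y^2 with b^2 - 4ac = D,
where reduced means |b| <= a <= c, with b >= 0 whenever |b| = a or a = c, and primitive means gcd(a, b, c) = 1.
Reduced forces 3a^2 <= |D| = 212, so 1 <= a <= 8; b must have the parity of D, and c = (b^2 - D)/(4a) must be an integer >= a.
Enumerate a = 1..8, b in [-a, a]:
  a=1: (1, 0, 53)  [1]
  a=2: (2, 2, 27)  [1]
  a=3: (3, -2, 18), (3, 2, 18)  [2]
  a=4..5: none
  a=6: (6, -2, 9), (6, 2, 9)  [2]
  a=7..8: none
Total reduced forms: 1 + 1 + 2 + 2 = 6
h = 6

6


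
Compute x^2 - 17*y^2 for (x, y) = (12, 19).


x^2 - d*y^2
= 12^2 - 17*19^2
= 144 - 6137
= -5993

-5993


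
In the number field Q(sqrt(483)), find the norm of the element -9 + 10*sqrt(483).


N(a + b*sqrt(d)) = a^2 - d*b^2
= (-9)^2 - (483)*(10)^2
= 81 - 48300
= -48219

-48219


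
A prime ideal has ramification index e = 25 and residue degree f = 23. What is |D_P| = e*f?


|D_P| = e * f
= 25 * 23
= 575

575


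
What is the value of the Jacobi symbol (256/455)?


Compute (256/455) via quadratic reciprocity:
  pull out 2: (2/455) = +1  (since 455 mod 8 = 7)
  pull out 2: (2/455) = +1  (since 455 mod 8 = 7)
  pull out 2: (2/455) = +1  (since 455 mod 8 = 7)
  pull out 2: (2/455) = +1  (since 455 mod 8 = 7)
  pull out 2: (2/455) = +1  (since 455 mod 8 = 7)
  pull out 2: (2/455) = +1  (since 455 mod 8 = 7)
  pull out 2: (2/455) = +1  (since 455 mod 8 = 7)
  pull out 2: (2/455) = +1  (since 455 mod 8 = 7)
  (1/455) = 1
Product of signs = 1

1


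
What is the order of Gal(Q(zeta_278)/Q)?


|Gal(Q(zeta_278)/Q)| = phi(278)
= 138

138


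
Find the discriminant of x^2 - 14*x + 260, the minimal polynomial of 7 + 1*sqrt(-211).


The element 7 + 1*sqrt(-211) has minimal polynomial:
x^2 - 14*x + 260
Discriminant = (-14)^2 - 4*(260)
= 196 - 1040
= -844

-844


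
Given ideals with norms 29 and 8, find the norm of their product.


N(IJ) = N(I) * N(J)
= 29 * 8
= 232

232


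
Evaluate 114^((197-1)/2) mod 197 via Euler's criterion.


p = 197 is prime and the exponent is (p-1)/2 = 98, so by Euler's criterion 114^98 = (114/197) = +1 or -1 mod 197.
Compute by square-and-multiply:
  98 = 64 + 32 + 2 (binary 1100010)
  Repeated squaring mod 197: 114^1 = 114, 114^2 = 191, 114^4 = 36, 114^8 = 114, 114^16 = 191, 114^32 = 36, 114^64 = 114
  114^98 = 114^64 * 114^32 * 114^2 = 114 * 36 * 191 mod 197
    114 * 36 = 4104 = 164 mod 197
    164 * 191 = 31324 = 1 mod 197
  114^98 = 1 mod 197
Result 1: 114 is a quadratic residue mod 197.
114^98 mod 197 = 1

1


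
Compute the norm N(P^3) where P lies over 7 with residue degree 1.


N(P^a) = p^(a*f)
= 7^(3*1)
= 7^3
= 343

343


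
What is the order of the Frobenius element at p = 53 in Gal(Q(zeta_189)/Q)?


The Frobenius at p in Gal(Q(zeta_n)/Q) = (Z/nZ)* is the class of p, so its order is ord_189(53), the smallest k >= 1 with 53^k = 1 mod 189.
n = 189 = 3^3 * 7, phi(189) = 108; the order divides phi(n).
Divisors of 108: 1, 2, 3, 4, 6, 9, 12, 18, 27, 36, 54, 108
Repeated squaring mod 189: 53^1 = 53, 53^2 = 163, 53^4 = 109, 53^8 = 163, 53^16 = 109, 53^32 = 163, 53^64 = 109
Test divisors in increasing order:
  k=1: 53^1 = 53 mod 189
  k=2: 53^2 = 163 mod 189
  k=3: 53^3 = 163 * 53 = 134 mod 189
  k=4: 53^4 = 109 mod 189
  k=6: 53^6 = 109 * 163 = 1 mod 189  <- first divisor giving 1
Order = 6

6


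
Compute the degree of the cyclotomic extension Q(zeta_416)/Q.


The degree equals Euler's totient phi(416).
416 = 2^5 * 13
phi(416) = 192

192


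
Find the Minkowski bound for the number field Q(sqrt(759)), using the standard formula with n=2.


d = 759, d mod 4 = 3, so disc(K) = 4d = 3036; |disc(K)| = 3036
Real quadratic field, so n = 2, s = r2 = 0, r1 = 2
M = (n!/n^n) * (4/pi)^s * sqrt(|disc(K)|) = (2!/2^2) * (4/pi)^0 * sqrt(3036)
= 0.5 * 1.000000 * 55.099909
= 27.5500

27.5500


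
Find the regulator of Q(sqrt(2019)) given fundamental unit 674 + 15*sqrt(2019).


epsilon = 674 + 15*sqrt(2019)
= 1347.9993
R = ln(1347.9993)
= 7.2064

7.2064


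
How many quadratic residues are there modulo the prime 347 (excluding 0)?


For prime p, the number of non-zero quadratic residues is (p-1)/2.
= (347-1)/2
= 173

173


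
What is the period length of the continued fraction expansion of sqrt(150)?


Run the CF algorithm for sqrt(150).
a_0 = floor(sqrt(150)) = 12; set m_0=0, q_0=1.
Recurrence: m' = q*a - m,  q' = (d - m'^2)/q,  a' = floor((a_0 + m')/q').
  step 1: m=12, q=6, a=4
  step 2: m=12, q=1, a=24
a_2 = 2*a_0 = 24, so the period closes here.
sqrt(150) = [12; 4, 24]
Period length = 2

2


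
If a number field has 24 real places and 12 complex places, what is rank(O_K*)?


By Dirichlet's unit theorem:
rank = r1 + r2 - 1
= 24 + 12 - 1
= 35

35


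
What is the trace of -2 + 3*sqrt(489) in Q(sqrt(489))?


Tr(a + b*sqrt(d)) = (a + b*sqrt(d)) + (a - b*sqrt(d)) = 2a
= 2 * (-2)
= -4

-4


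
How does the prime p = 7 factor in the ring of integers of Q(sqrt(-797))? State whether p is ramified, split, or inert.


K = Q(sqrt(-797)). Since d mod 4 = 3, disc(K) = -3188.
Check p | disc: -3188 mod 7 = 4.
p does not divide disc. Compute Legendre symbol (d/p):
1^((7-1)/2) mod 7 = 1
(d/p) = 1, so p splits: (p) = P*P' with e=1, f=1, g=2.
Therefore p is split.

split


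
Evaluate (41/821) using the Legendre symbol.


p = 821 is prime, so compute (41/821) with the reciprocity algorithm (Jacobi-symbol steps: pull out 2s via (2/n), flip via reciprocity, reduce):
  reciprocity: (41/821) -> +(821/41)
  reduce: (1/41)
  (1/41) = 1
Product of signs = 1
(41/821) = 1

1


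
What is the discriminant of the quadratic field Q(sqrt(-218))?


For K = Q(sqrt(d)) with d squarefree: disc(K) = d if d = 1 mod 4, and disc(K) = 4d if d = 2 or 3 mod 4.
Here d = -218, and d mod 4 = 2.
d = 2 mod 4, not 1 (O_K = Z[sqrt(d)]), so disc(K) = 4d = 4 * (-218) = -872

-872


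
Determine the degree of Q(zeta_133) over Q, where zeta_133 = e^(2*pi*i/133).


The degree equals Euler's totient phi(133).
133 = 7 * 19
phi(133) = 108

108


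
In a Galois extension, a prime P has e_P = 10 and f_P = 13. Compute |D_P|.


|D_P| = e * f
= 10 * 13
= 130

130


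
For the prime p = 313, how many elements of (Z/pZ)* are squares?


For prime p, the number of non-zero quadratic residues is (p-1)/2.
= (313-1)/2
= 156

156


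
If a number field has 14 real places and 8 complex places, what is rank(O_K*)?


By Dirichlet's unit theorem:
rank = r1 + r2 - 1
= 14 + 8 - 1
= 21

21


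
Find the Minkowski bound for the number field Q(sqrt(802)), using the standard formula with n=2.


d = 802, d mod 4 = 2, so disc(K) = 4d = 3208; |disc(K)| = 3208
Real quadratic field, so n = 2, s = r2 = 0, r1 = 2
M = (n!/n^n) * (4/pi)^s * sqrt(|disc(K)|) = (2!/2^2) * (4/pi)^0 * sqrt(3208)
= 0.5 * 1.000000 * 56.639209
= 28.3196

28.3196


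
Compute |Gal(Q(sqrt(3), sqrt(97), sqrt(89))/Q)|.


The 3 square roots of distinct primes are multiplicatively independent over Q,
so [K:Q] = 2^3 and Gal(K/Q) is isomorphic to (Z/2Z)^3.
|Gal| = 2^3 = 8

8


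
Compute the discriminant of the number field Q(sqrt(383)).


For K = Q(sqrt(d)) with d squarefree: disc(K) = d if d = 1 mod 4, and disc(K) = 4d if d = 2 or 3 mod 4.
Here d = 383, and d mod 4 = 3.
d = 3 mod 4, not 1 (O_K = Z[sqrt(d)]), so disc(K) = 4d = 4 * (383) = 1532

1532


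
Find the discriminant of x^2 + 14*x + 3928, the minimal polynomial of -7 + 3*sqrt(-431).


The element -7 + 3*sqrt(-431) has minimal polynomial:
x^2 + 14*x + 3928
Discriminant = (14)^2 - 4*(3928)
= 196 - 15712
= -15516

-15516


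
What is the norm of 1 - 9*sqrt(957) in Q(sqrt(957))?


N(a + b*sqrt(d)) = a^2 - d*b^2
= (1)^2 - (957)*(-9)^2
= 1 - 77517
= -77516

-77516


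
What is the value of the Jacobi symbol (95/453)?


Compute (95/453) via quadratic reciprocity:
  reciprocity: (95/453) -> +(453/95)
  reduce: (73/95)
  reciprocity: (73/95) -> +(95/73)
  reduce: (22/73)
  pull out 2: (2/73) = +1  (since 73 mod 8 = 1)
  reciprocity: (11/73) -> +(73/11)
  reduce: (7/11)
  reciprocity: (7/11) -> -(11/7)
  reduce: (4/7)
  pull out 2: (2/7) = +1  (since 7 mod 8 = 7)
  pull out 2: (2/7) = +1  (since 7 mod 8 = 7)
  (1/7) = 1
Product of signs = -1

-1


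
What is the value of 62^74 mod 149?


p = 149 is prime and the exponent is (p-1)/2 = 74, so by Euler's criterion 62^74 = (62/149) = +1 or -1 mod 149.
Compute by square-and-multiply:
  74 = 64 + 8 + 2 (binary 1001010)
  Repeated squaring mod 149: 62^1 = 62, 62^2 = 119, 62^4 = 6, 62^8 = 36, 62^16 = 104, 62^32 = 88, 62^64 = 145
  62^74 = 62^64 * 62^8 * 62^2 = 145 * 36 * 119 mod 149
    145 * 36 = 5220 = 5 mod 149
    5 * 119 = 595 = 148 mod 149
  62^74 = 148 mod 149
Result 148 = p - 1 = -1 mod 149: 62 is a quadratic non-residue mod 149. As a residue in [0, p-1] the value is 148.
62^74 mod 149 = 148

148


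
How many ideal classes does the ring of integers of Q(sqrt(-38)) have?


K = Q(sqrt(-38)). d mod 4 = 2, so D = disc(K) = 4d = -152
h(K) equals the number of primitive reduced positive-definite forms (a, b, c) = a*x^2 + b*x*y + c*y^2 with b^2 - 4ac = D,
where reduced means |b| <= a <= c, with b >= 0 whenever |b| = a or a = c, and primitive means gcd(a, b, c) = 1.
Reduced forces 3a^2 <= |D| = 152, so 1 <= a <= 7; b must have the parity of D, and c = (b^2 - D)/(4a) must be an integer >= a.
Enumerate a = 1..7, b in [-a, a]:
  a=1: (1, 0, 38)  [1]
  a=2: (2, 0, 19)  [1]
  a=3: (3, -2, 13), (3, 2, 13)  [2]
  a=4..5: none
  a=6: (6, -4, 7), (6, 4, 7)  [2]
  a=7: none
Total reduced forms: 1 + 1 + 2 + 2 = 6
h = 6

6


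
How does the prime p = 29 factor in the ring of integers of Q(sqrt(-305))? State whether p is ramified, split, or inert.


K = Q(sqrt(-305)). Since d mod 4 = 3, disc(K) = -1220.
Check p | disc: -1220 mod 29 = 27.
p does not divide disc. Compute Legendre symbol (d/p):
14^((29-1)/2) mod 29 = -1
(d/p) = -1, so p is inert: (p) stays prime with e=1, f=2, g=1.
Therefore p is inert.

inert


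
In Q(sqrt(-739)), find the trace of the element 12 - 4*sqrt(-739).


Tr(a + b*sqrt(d)) = (a + b*sqrt(d)) + (a - b*sqrt(d)) = 2a
= 2 * (12)
= 24

24


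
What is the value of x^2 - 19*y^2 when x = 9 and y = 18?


x^2 - d*y^2
= 9^2 - 19*18^2
= 81 - 6156
= -6075

-6075


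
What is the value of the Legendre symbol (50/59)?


p = 59 is prime, so compute (50/59) with the reciprocity algorithm (Jacobi-symbol steps: pull out 2s via (2/n), flip via reciprocity, reduce):
  pull out 2: (2/59) = -1  (since 59 mod 8 = 3)
  reciprocity: (25/59) -> +(59/25)
  reduce: (9/25)
  reciprocity: (9/25) -> +(25/9)
  reduce: (7/9)
  reciprocity: (7/9) -> +(9/7)
  reduce: (2/7)
  pull out 2: (2/7) = +1  (since 7 mod 8 = 7)
  (1/7) = 1
Product of signs = -1
(50/59) = -1

-1


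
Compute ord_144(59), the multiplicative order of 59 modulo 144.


We want ord_144(59), the smallest k >= 1 with 59^k = 1 mod 144.
n = 144 = 2^4 * 3^2, phi(144) = 48; the order divides phi(n).
Divisors of 48: 1, 2, 3, 4, 6, 8, 12, 16, 24, 48
Repeated squaring mod 144: 59^1 = 59, 59^2 = 25, 59^4 = 49, 59^8 = 97, 59^16 = 49, 59^32 = 97
Test divisors in increasing order:
  k=1: 59^1 = 59 mod 144
  k=2: 59^2 = 25 mod 144
  k=3: 59^3 = 25 * 59 = 35 mod 144
  k=4: 59^4 = 49 mod 144
  k=6: 59^6 = 49 * 25 = 73 mod 144
  k=8: 59^8 = 97 mod 144
  k=12: 59^12 = 97 * 49 = 1 mod 144  <- first divisor giving 1
Order = 12

12


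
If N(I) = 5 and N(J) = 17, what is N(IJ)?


N(IJ) = N(I) * N(J)
= 5 * 17
= 85

85


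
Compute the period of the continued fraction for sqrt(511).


Run the CF algorithm for sqrt(511).
a_0 = floor(sqrt(511)) = 22; set m_0=0, q_0=1.
Recurrence: m' = q*a - m,  q' = (d - m'^2)/q,  a' = floor((a_0 + m')/q').
  step 1: m=22, q=27, a=1
  step 2: m=5, q=18, a=1
  step 3: m=13, q=19, a=1
  step 4: m=6, q=25, a=1
  step 5: m=19, q=6, a=6
  step 6: m=17, q=37, a=1
  step 7: m=20, q=3, a=14
  step 8: m=22, q=9, a=4
  step 9: m=14, q=35, a=1
  step 10: m=21, q=2, a=21
  step 11: m=21, q=35, a=1
  step 12: m=14, q=9, a=4
  step 13: m=22, q=3, a=14
  step 14: m=20, q=37, a=1
  step 15: m=17, q=6, a=6
  step 16: m=19, q=25, a=1
  step 17: m=6, q=19, a=1
  step 18: m=13, q=18, a=1
  step 19: m=5, q=27, a=1
  step 20: m=22, q=1, a=44
a_20 = 2*a_0 = 44, so the period closes here.
sqrt(511) = [22; 1, 1, 1, 1, 6, 1, 14, 4, 1, 21, 1, 4, 14, 1, 6, 1, 1, 1, 1, 44]
Period length = 20

20


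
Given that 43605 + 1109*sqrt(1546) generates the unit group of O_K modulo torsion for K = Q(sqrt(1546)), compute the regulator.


epsilon = 43605 + 1109*sqrt(1546)
= 87210.0000
R = ln(87210.0000)
= 11.3761

11.3761


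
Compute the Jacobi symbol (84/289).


Compute (84/289) via quadratic reciprocity:
  pull out 2: (2/289) = +1  (since 289 mod 8 = 1)
  pull out 2: (2/289) = +1  (since 289 mod 8 = 1)
  reciprocity: (21/289) -> +(289/21)
  reduce: (16/21)
  pull out 2: (2/21) = -1  (since 21 mod 8 = 5)
  pull out 2: (2/21) = -1  (since 21 mod 8 = 5)
  pull out 2: (2/21) = -1  (since 21 mod 8 = 5)
  pull out 2: (2/21) = -1  (since 21 mod 8 = 5)
  (1/21) = 1
Product of signs = 1

1


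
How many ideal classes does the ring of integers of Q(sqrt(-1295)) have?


K = Q(sqrt(-1295)). d mod 4 = 1, so D = disc(K) = d = -1295
h(K) equals the number of primitive reduced positive-definite forms (a, b, c) = a*x^2 + b*x*y + c*y^2 with b^2 - 4ac = D,
where reduced means |b| <= a <= c, with b >= 0 whenever |b| = a or a = c, and primitive means gcd(a, b, c) = 1.
Reduced forces 3a^2 <= |D| = 1295, so 1 <= a <= 20; b must have the parity of D, and c = (b^2 - D)/(4a) must be an integer >= a.
Enumerate a = 1..20, b in [-a, a]:
  a=1: (1, 1, 324)  [1]
  a=2: (2, -1, 162), (2, 1, 162)  [2]
  a=3: (3, -1, 108), (3, 1, 108)  [2]
  a=4: (4, -1, 81), (4, 1, 81)  [2]
  a=5: (5, 5, 66)  [1]
  a=6: (6, -5, 55), (6, -1, 54), (6, 1, 54), (6, 5, 55)  [4]
  a=7: (7, 7, 48)  [1]
  a=8: (8, -7, 42), (8, 7, 42)  [2]
  a=9: (9, -1, 36), (9, 1, 36)  [2]
  a=10: (10, -5, 33), (10, 5, 33)  [2]
  a=11: (11, -5, 30), (11, 5, 30)  [2]
  a=12: (12, -7, 28), (12, -1, 27), (12, 1, 27), (12, 7, 28)  [4]
  a=13: none
  a=14: (14, -7, 24), (14, 7, 24)  [2]
  a=15: (15, -5, 22), (15, 5, 22)  [2]
  a=16: (16, -7, 21), (16, 7, 21)  [2]
  a=17: none
  a=18: (18, -17, 22), (18, 1, 18), (18, 17, 22)  [3]
  a=19: (19, -15, 20), (19, 15, 20)  [2]
  a=20: none
Total reduced forms: 1 + 2 + 2 + 2 + 1 + 4 + 1 + 2 + 2 + 2 + 2 + 4 + 2 + 2 + 2 + 3 + 2 = 36
h = 36

36


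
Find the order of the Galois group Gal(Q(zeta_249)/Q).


|Gal(Q(zeta_249)/Q)| = phi(249)
= 164

164


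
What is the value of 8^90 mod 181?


p = 181 is prime and the exponent is (p-1)/2 = 90, so by Euler's criterion 8^90 = (8/181) = +1 or -1 mod 181.
Compute by square-and-multiply:
  90 = 64 + 16 + 8 + 2 (binary 1011010)
  Repeated squaring mod 181: 8^1 = 8, 8^2 = 64, 8^4 = 114, 8^8 = 145, 8^16 = 29, 8^32 = 117, 8^64 = 114
  8^90 = 8^64 * 8^16 * 8^8 * 8^2 = 114 * 29 * 145 * 64 mod 181
    114 * 29 = 3306 = 48 mod 181
    48 * 145 = 6960 = 82 mod 181
    82 * 64 = 5248 = 180 mod 181
  8^90 = 180 mod 181
Result 180 = p - 1 = -1 mod 181: 8 is a quadratic non-residue mod 181. As a residue in [0, p-1] the value is 180.
8^90 mod 181 = 180

180


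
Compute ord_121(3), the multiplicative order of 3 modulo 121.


We want ord_121(3), the smallest k >= 1 with 3^k = 1 mod 121.
n = 121 = 11^2, phi(121) = 110; the order divides phi(n).
Divisors of 110: 1, 2, 5, 10, 11, 22, 55, 110
Repeated squaring mod 121: 3^1 = 3, 3^2 = 9, 3^4 = 81, 3^8 = 27, 3^16 = 3, 3^32 = 9, 3^64 = 81
Test divisors in increasing order:
  k=1: 3^1 = 3 mod 121
  k=2: 3^2 = 9 mod 121
  k=5: 3^5 = 81 * 3 = 1 mod 121  <- first divisor giving 1
Order = 5

5


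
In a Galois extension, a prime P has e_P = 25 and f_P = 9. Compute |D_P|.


|D_P| = e * f
= 25 * 9
= 225

225


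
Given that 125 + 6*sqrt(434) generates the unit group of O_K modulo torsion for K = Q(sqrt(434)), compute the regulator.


epsilon = 125 + 6*sqrt(434)
= 249.9960
R = ln(249.9960)
= 5.5214

5.5214


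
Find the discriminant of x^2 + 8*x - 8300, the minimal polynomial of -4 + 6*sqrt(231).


The element -4 + 6*sqrt(231) has minimal polynomial:
x^2 + 8*x - 8300
Discriminant = (8)^2 - 4*(-8300)
= 64 + 33200
= 33264

33264


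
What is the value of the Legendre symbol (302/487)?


p = 487 is prime, so compute (302/487) with the reciprocity algorithm (Jacobi-symbol steps: pull out 2s via (2/n), flip via reciprocity, reduce):
  pull out 2: (2/487) = +1  (since 487 mod 8 = 7)
  reciprocity: (151/487) -> -(487/151)
  reduce: (34/151)
  pull out 2: (2/151) = +1  (since 151 mod 8 = 7)
  reciprocity: (17/151) -> +(151/17)
  reduce: (15/17)
  reciprocity: (15/17) -> +(17/15)
  reduce: (2/15)
  pull out 2: (2/15) = +1  (since 15 mod 8 = 7)
  (1/15) = 1
Product of signs = -1
(302/487) = -1

-1


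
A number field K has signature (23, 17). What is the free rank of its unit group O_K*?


By Dirichlet's unit theorem:
rank = r1 + r2 - 1
= 23 + 17 - 1
= 39

39


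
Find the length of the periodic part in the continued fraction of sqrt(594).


Run the CF algorithm for sqrt(594).
a_0 = floor(sqrt(594)) = 24; set m_0=0, q_0=1.
Recurrence: m' = q*a - m,  q' = (d - m'^2)/q,  a' = floor((a_0 + m')/q').
  step 1: m=24, q=18, a=2
  step 2: m=12, q=25, a=1
  step 3: m=13, q=17, a=2
  step 4: m=21, q=9, a=5
  step 5: m=24, q=2, a=24
  step 6: m=24, q=9, a=5
  step 7: m=21, q=17, a=2
  step 8: m=13, q=25, a=1
  step 9: m=12, q=18, a=2
  step 10: m=24, q=1, a=48
a_10 = 2*a_0 = 48, so the period closes here.
sqrt(594) = [24; 2, 1, 2, 5, 24, 5, 2, 1, 2, 48]
Period length = 10

10


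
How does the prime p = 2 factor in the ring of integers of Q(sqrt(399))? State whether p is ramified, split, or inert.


K = Q(sqrt(399)). Since d mod 4 = 3, disc(K) = 1596.
Check p | disc: 1596 mod 2 = 0.
p divides disc, so p ramifies: (p) = P^2 with e=2, f=1, g=1.
Therefore p is ramified.

ramified


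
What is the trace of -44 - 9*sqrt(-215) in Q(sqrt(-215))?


Tr(a + b*sqrt(d)) = (a + b*sqrt(d)) + (a - b*sqrt(d)) = 2a
= 2 * (-44)
= -88

-88


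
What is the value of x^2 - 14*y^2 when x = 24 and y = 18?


x^2 - d*y^2
= 24^2 - 14*18^2
= 576 - 4536
= -3960

-3960


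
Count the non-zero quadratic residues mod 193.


For prime p, the number of non-zero quadratic residues is (p-1)/2.
= (193-1)/2
= 96

96


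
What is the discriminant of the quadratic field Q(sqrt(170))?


For K = Q(sqrt(d)) with d squarefree: disc(K) = d if d = 1 mod 4, and disc(K) = 4d if d = 2 or 3 mod 4.
Here d = 170, and d mod 4 = 2.
d = 2 mod 4, not 1 (O_K = Z[sqrt(d)]), so disc(K) = 4d = 4 * (170) = 680

680


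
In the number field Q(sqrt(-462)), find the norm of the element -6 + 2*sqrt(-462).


N(a + b*sqrt(d)) = a^2 - d*b^2
= (-6)^2 - (-462)*(2)^2
= 36 + 1848
= 1884

1884


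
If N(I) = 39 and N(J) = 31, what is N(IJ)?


N(IJ) = N(I) * N(J)
= 39 * 31
= 1209

1209


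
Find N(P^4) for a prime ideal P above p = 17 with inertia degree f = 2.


N(P^a) = p^(a*f)
= 17^(4*2)
= 17^8
= 6975757441

6975757441


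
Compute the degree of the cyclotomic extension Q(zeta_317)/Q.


The degree equals Euler's totient phi(317).
317 = 317
phi(317) = 316

316


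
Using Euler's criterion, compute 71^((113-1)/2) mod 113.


p = 113 is prime and the exponent is (p-1)/2 = 56, so by Euler's criterion 71^56 = (71/113) = +1 or -1 mod 113.
Compute by square-and-multiply:
  56 = 32 + 16 + 8 (binary 111000)
  Repeated squaring mod 113: 71^1 = 71, 71^2 = 69, 71^4 = 15, 71^8 = 112, 71^16 = 1, 71^32 = 1
  71^56 = 71^32 * 71^16 * 71^8 = 1 * 1 * 112 mod 113
    1 * 1 = 1 = 1 mod 113
    1 * 112 = 112 = 112 mod 113
  71^56 = 112 mod 113
Result 112 = p - 1 = -1 mod 113: 71 is a quadratic non-residue mod 113. As a residue in [0, p-1] the value is 112.
71^56 mod 113 = 112

112


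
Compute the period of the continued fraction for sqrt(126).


Run the CF algorithm for sqrt(126).
a_0 = floor(sqrt(126)) = 11; set m_0=0, q_0=1.
Recurrence: m' = q*a - m,  q' = (d - m'^2)/q,  a' = floor((a_0 + m')/q').
  step 1: m=11, q=5, a=4
  step 2: m=9, q=9, a=2
  step 3: m=9, q=5, a=4
  step 4: m=11, q=1, a=22
a_4 = 2*a_0 = 22, so the period closes here.
sqrt(126) = [11; 4, 2, 4, 22]
Period length = 4

4


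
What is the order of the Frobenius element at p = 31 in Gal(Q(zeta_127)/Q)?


The Frobenius at p in Gal(Q(zeta_n)/Q) = (Z/nZ)* is the class of p, so its order is ord_127(31), the smallest k >= 1 with 31^k = 1 mod 127.
n = 127 = 127, phi(127) = 126; the order divides phi(n).
Divisors of 126: 1, 2, 3, 6, 7, 9, 14, 18, 21, 42, 63, 126
Repeated squaring mod 127: 31^1 = 31, 31^2 = 72, 31^4 = 104, 31^8 = 21, 31^16 = 60, 31^32 = 44, 31^64 = 31
Test divisors in increasing order:
  k=1: 31^1 = 31 mod 127
  k=2: 31^2 = 72 mod 127
  k=3: 31^3 = 72 * 31 = 73 mod 127
  k=6: 31^6 = 104 * 72 = 122 mod 127
  k=7: 31^7 = 104 * 72 * 31 = 99 mod 127
  k=9: 31^9 = 21 * 31 = 16 mod 127
  k=14: 31^14 = 21 * 104 * 72 = 22 mod 127
  k=18: 31^18 = 60 * 72 = 2 mod 127
  k=21: 31^21 = 60 * 104 * 31 = 19 mod 127
  k=42: 31^42 = 44 * 21 * 72 = 107 mod 127
  k=63: 31^63 = 44 * 60 * 21 * 104 * 72 * 31 = 1 mod 127  <- first divisor giving 1
Order = 63

63


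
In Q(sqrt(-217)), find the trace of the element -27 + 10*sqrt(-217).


Tr(a + b*sqrt(d)) = (a + b*sqrt(d)) + (a - b*sqrt(d)) = 2a
= 2 * (-27)
= -54

-54


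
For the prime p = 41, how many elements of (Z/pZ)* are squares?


For prime p, the number of non-zero quadratic residues is (p-1)/2.
= (41-1)/2
= 20

20


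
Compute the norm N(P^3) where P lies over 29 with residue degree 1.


N(P^a) = p^(a*f)
= 29^(3*1)
= 29^3
= 24389

24389


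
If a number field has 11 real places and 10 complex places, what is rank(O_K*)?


By Dirichlet's unit theorem:
rank = r1 + r2 - 1
= 11 + 10 - 1
= 20

20


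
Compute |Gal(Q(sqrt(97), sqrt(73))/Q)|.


The 2 square roots of distinct primes are multiplicatively independent over Q,
so [K:Q] = 2^2 and Gal(K/Q) is isomorphic to (Z/2Z)^2.
|Gal| = 2^2 = 4

4


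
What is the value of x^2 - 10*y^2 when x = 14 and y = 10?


x^2 - d*y^2
= 14^2 - 10*10^2
= 196 - 1000
= -804

-804


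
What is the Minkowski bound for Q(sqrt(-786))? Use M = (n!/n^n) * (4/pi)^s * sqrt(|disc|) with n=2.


d = -786, d mod 4 = 2, so disc(K) = 4d = -3144; |disc(K)| = 3144
Imaginary quadratic field, so n = 2, s = r2 = 1, r1 = 0
M = (n!/n^n) * (4/pi)^s * sqrt(|disc(K)|) = (2!/2^2) * (4/pi)^1 * sqrt(3144)
= 0.5 * 1.273240 * 56.071383
= 35.6962

35.6962


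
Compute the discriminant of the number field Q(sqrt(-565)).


For K = Q(sqrt(d)) with d squarefree: disc(K) = d if d = 1 mod 4, and disc(K) = 4d if d = 2 or 3 mod 4.
Here d = -565, and d mod 4 = 3.
d = 3 mod 4, not 1 (O_K = Z[sqrt(d)]), so disc(K) = 4d = 4 * (-565) = -2260

-2260


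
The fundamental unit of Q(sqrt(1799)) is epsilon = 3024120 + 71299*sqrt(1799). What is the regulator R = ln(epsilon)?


epsilon = 3024120 + 71299*sqrt(1799)
= 6.0482e+06
R = ln(6.0482e+06)
= 15.6153

15.6153


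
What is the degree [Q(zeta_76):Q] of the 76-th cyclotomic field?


The degree equals Euler's totient phi(76).
76 = 2^2 * 19
phi(76) = 36

36


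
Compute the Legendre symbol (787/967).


p = 967 is prime, so compute (787/967) with the reciprocity algorithm (Jacobi-symbol steps: pull out 2s via (2/n), flip via reciprocity, reduce):
  reciprocity: (787/967) -> -(967/787)
  reduce: (180/787)
  pull out 2: (2/787) = -1  (since 787 mod 8 = 3)
  pull out 2: (2/787) = -1  (since 787 mod 8 = 3)
  reciprocity: (45/787) -> +(787/45)
  reduce: (22/45)
  pull out 2: (2/45) = -1  (since 45 mod 8 = 5)
  reciprocity: (11/45) -> +(45/11)
  reduce: (1/11)
  (1/11) = 1
Product of signs = 1
(787/967) = 1

1


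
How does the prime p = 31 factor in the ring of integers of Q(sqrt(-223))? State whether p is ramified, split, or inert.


K = Q(sqrt(-223)). Since d mod 4 = 1, disc(K) = -223.
Check p | disc: -223 mod 31 = 25.
p does not divide disc. Compute Legendre symbol (d/p):
25^((31-1)/2) mod 31 = 1
(d/p) = 1, so p splits: (p) = P*P' with e=1, f=1, g=2.
Therefore p is split.

split


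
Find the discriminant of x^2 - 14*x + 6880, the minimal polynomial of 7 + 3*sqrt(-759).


The element 7 + 3*sqrt(-759) has minimal polynomial:
x^2 - 14*x + 6880
Discriminant = (-14)^2 - 4*(6880)
= 196 - 27520
= -27324

-27324


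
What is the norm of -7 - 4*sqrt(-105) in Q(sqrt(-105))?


N(a + b*sqrt(d)) = a^2 - d*b^2
= (-7)^2 - (-105)*(-4)^2
= 49 + 1680
= 1729

1729


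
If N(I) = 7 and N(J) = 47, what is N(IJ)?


N(IJ) = N(I) * N(J)
= 7 * 47
= 329

329


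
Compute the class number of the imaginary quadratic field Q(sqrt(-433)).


K = Q(sqrt(-433)). d mod 4 = 3, so D = disc(K) = 4d = -1732
h(K) equals the number of primitive reduced positive-definite forms (a, b, c) = a*x^2 + b*x*y + c*y^2 with b^2 - 4ac = D,
where reduced means |b| <= a <= c, with b >= 0 whenever |b| = a or a = c, and primitive means gcd(a, b, c) = 1.
Reduced forces 3a^2 <= |D| = 1732, so 1 <= a <= 24; b must have the parity of D, and c = (b^2 - D)/(4a) must be an integer >= a.
Enumerate a = 1..24, b in [-a, a]:
  a=1: (1, 0, 433)  [1]
  a=2: (2, 2, 217)  [1]
  a=3..6: none
  a=7: (7, -2, 62), (7, 2, 62)  [2]
  a=8..12: none
  a=13: (13, -6, 34), (13, 6, 34)  [2]
  a=14: (14, -2, 31), (14, 2, 31)  [2]
  a=15..16: none
  a=17: (17, -6, 26), (17, 6, 26)  [2]
  a=18: none
  a=19: (19, -4, 23), (19, 4, 23)  [2]
  a=20..24: none
Total reduced forms: 1 + 1 + 2 + 2 + 2 + 2 + 2 = 12
h = 12

12


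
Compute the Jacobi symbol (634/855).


Compute (634/855) via quadratic reciprocity:
  pull out 2: (2/855) = +1  (since 855 mod 8 = 7)
  reciprocity: (317/855) -> +(855/317)
  reduce: (221/317)
  reciprocity: (221/317) -> +(317/221)
  reduce: (96/221)
  pull out 2: (2/221) = -1  (since 221 mod 8 = 5)
  pull out 2: (2/221) = -1  (since 221 mod 8 = 5)
  pull out 2: (2/221) = -1  (since 221 mod 8 = 5)
  pull out 2: (2/221) = -1  (since 221 mod 8 = 5)
  pull out 2: (2/221) = -1  (since 221 mod 8 = 5)
  reciprocity: (3/221) -> +(221/3)
  reduce: (2/3)
  pull out 2: (2/3) = -1  (since 3 mod 8 = 3)
  (1/3) = 1
Product of signs = 1

1


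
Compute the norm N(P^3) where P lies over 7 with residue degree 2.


N(P^a) = p^(a*f)
= 7^(3*2)
= 7^6
= 117649

117649


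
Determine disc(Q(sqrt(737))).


For K = Q(sqrt(d)) with d squarefree: disc(K) = d if d = 1 mod 4, and disc(K) = 4d if d = 2 or 3 mod 4.
Here d = 737, and d mod 4 = 1.
d = 1 mod 4 (O_K = Z[(1+sqrt(d))/2]), so disc(K) = d = 737

737


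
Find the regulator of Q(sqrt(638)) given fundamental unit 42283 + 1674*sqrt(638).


epsilon = 42283 + 1674*sqrt(638)
= 84566.0000
R = ln(84566.0000)
= 11.3453

11.3453


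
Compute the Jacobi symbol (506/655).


Compute (506/655) via quadratic reciprocity:
  pull out 2: (2/655) = +1  (since 655 mod 8 = 7)
  reciprocity: (253/655) -> +(655/253)
  reduce: (149/253)
  reciprocity: (149/253) -> +(253/149)
  reduce: (104/149)
  pull out 2: (2/149) = -1  (since 149 mod 8 = 5)
  pull out 2: (2/149) = -1  (since 149 mod 8 = 5)
  pull out 2: (2/149) = -1  (since 149 mod 8 = 5)
  reciprocity: (13/149) -> +(149/13)
  reduce: (6/13)
  pull out 2: (2/13) = -1  (since 13 mod 8 = 5)
  reciprocity: (3/13) -> +(13/3)
  reduce: (1/3)
  (1/3) = 1
Product of signs = 1

1


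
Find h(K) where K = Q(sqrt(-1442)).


K = Q(sqrt(-1442)). d mod 4 = 2, so D = disc(K) = 4d = -5768
h(K) equals the number of primitive reduced positive-definite forms (a, b, c) = a*x^2 + b*x*y + c*y^2 with b^2 - 4ac = D,
where reduced means |b| <= a <= c, with b >= 0 whenever |b| = a or a = c, and primitive means gcd(a, b, c) = 1.
Reduced forces 3a^2 <= |D| = 5768, so 1 <= a <= 43; b must have the parity of D, and c = (b^2 - D)/(4a) must be an integer >= a.
Enumerate a = 1..43, b in [-a, a]:
  a=1: (1, 0, 1442)  [1]
  a=2: (2, 0, 721)  [1]
  a=3: (3, -2, 481), (3, 2, 481)  [2]
  a=4..5: none
  a=6: (6, -4, 241), (6, 4, 241)  [2]
  a=7: (7, 0, 206)  [1]
  a=8: none
  a=9: (9, -8, 162), (9, 8, 162)  [2]
  a=10..12: none
  a=13: (13, -2, 111), (13, 2, 111)  [2]
  a=14: (14, 0, 103)  [1]
  a=15..17: none
  a=18: (18, -8, 81), (18, 8, 81)  [2]
  a=19..20: none
  a=21: (21, -14, 71), (21, 14, 71)  [2]
  a=22..25: none
  a=26: (26, -24, 61), (26, 24, 61)  [2]
  a=27: (27, -8, 54), (27, 8, 54)  [2]
  a=28..36: none
  a=37: (37, -2, 39), (37, 2, 39)  [2]
  a=38: none
  a=39: (39, -28, 42), (39, 28, 42)  [2]
  a=40..43: none
Total reduced forms: 1 + 1 + 2 + 2 + 1 + 2 + 2 + 1 + 2 + 2 + 2 + 2 + 2 + 2 = 24
h = 24

24


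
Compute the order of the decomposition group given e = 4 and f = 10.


|D_P| = e * f
= 4 * 10
= 40

40


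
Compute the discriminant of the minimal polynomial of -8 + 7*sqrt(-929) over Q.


The element -8 + 7*sqrt(-929) has minimal polynomial:
x^2 + 16*x + 45585
Discriminant = (16)^2 - 4*(45585)
= 256 - 182340
= -182084

-182084


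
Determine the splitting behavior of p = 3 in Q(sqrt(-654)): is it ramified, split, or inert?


K = Q(sqrt(-654)). Since d mod 4 = 2, disc(K) = -2616.
Check p | disc: -2616 mod 3 = 0.
p divides disc, so p ramifies: (p) = P^2 with e=2, f=1, g=1.
Therefore p is ramified.

ramified


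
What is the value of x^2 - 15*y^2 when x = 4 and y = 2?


x^2 - d*y^2
= 4^2 - 15*2^2
= 16 - 60
= -44

-44


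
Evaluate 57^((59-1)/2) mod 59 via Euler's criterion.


p = 59 is prime and the exponent is (p-1)/2 = 29, so by Euler's criterion 57^29 = (57/59) = +1 or -1 mod 59.
Compute by square-and-multiply:
  29 = 16 + 8 + 4 + 1 (binary 11101)
  Repeated squaring mod 59: 57^1 = 57, 57^2 = 4, 57^4 = 16, 57^8 = 20, 57^16 = 46
  57^29 = 57^16 * 57^8 * 57^4 * 57^1 = 46 * 20 * 16 * 57 mod 59
    46 * 20 = 920 = 35 mod 59
    35 * 16 = 560 = 29 mod 59
    29 * 57 = 1653 = 1 mod 59
  57^29 = 1 mod 59
Result 1: 57 is a quadratic residue mod 59.
57^29 mod 59 = 1

1


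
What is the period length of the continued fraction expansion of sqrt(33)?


Run the CF algorithm for sqrt(33).
a_0 = floor(sqrt(33)) = 5; set m_0=0, q_0=1.
Recurrence: m' = q*a - m,  q' = (d - m'^2)/q,  a' = floor((a_0 + m')/q').
  step 1: m=5, q=8, a=1
  step 2: m=3, q=3, a=2
  step 3: m=3, q=8, a=1
  step 4: m=5, q=1, a=10
a_4 = 2*a_0 = 10, so the period closes here.
sqrt(33) = [5; 1, 2, 1, 10]
Period length = 4

4


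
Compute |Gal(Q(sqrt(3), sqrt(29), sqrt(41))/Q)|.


The 3 square roots of distinct primes are multiplicatively independent over Q,
so [K:Q] = 2^3 and Gal(K/Q) is isomorphic to (Z/2Z)^3.
|Gal| = 2^3 = 8

8


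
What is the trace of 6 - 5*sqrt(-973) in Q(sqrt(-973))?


Tr(a + b*sqrt(d)) = (a + b*sqrt(d)) + (a - b*sqrt(d)) = 2a
= 2 * (6)
= 12

12


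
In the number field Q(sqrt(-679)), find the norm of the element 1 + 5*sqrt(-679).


N(a + b*sqrt(d)) = a^2 - d*b^2
= (1)^2 - (-679)*(5)^2
= 1 + 16975
= 16976

16976


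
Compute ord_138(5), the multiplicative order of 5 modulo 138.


We want ord_138(5), the smallest k >= 1 with 5^k = 1 mod 138.
n = 138 = 2 * 3 * 23, phi(138) = 44; the order divides phi(n).
Divisors of 44: 1, 2, 4, 11, 22, 44
Repeated squaring mod 138: 5^1 = 5, 5^2 = 25, 5^4 = 73, 5^8 = 85, 5^16 = 49, 5^32 = 55
Test divisors in increasing order:
  k=1: 5^1 = 5 mod 138
  k=2: 5^2 = 25 mod 138
  k=4: 5^4 = 73 mod 138
  k=11: 5^11 = 85 * 25 * 5 = 137 mod 138
  k=22: 5^22 = 49 * 73 * 25 = 1 mod 138  <- first divisor giving 1
Order = 22

22


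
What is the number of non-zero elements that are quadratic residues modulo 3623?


For prime p, the number of non-zero quadratic residues is (p-1)/2.
= (3623-1)/2
= 1811

1811


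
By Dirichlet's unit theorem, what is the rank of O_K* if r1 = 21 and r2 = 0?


By Dirichlet's unit theorem:
rank = r1 + r2 - 1
= 21 + 0 - 1
= 20

20


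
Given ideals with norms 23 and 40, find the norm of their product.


N(IJ) = N(I) * N(J)
= 23 * 40
= 920

920


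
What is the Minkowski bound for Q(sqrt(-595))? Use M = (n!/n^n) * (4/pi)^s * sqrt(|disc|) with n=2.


d = -595, d mod 4 = 1, so disc(K) = d = -595; |disc(K)| = 595
Imaginary quadratic field, so n = 2, s = r2 = 1, r1 = 0
M = (n!/n^n) * (4/pi)^s * sqrt(|disc(K)|) = (2!/2^2) * (4/pi)^1 * sqrt(595)
= 0.5 * 1.273240 * 24.392622
= 15.5288

15.5288


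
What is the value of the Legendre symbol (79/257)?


p = 257 is prime, so compute (79/257) with the reciprocity algorithm (Jacobi-symbol steps: pull out 2s via (2/n), flip via reciprocity, reduce):
  reciprocity: (79/257) -> +(257/79)
  reduce: (20/79)
  pull out 2: (2/79) = +1  (since 79 mod 8 = 7)
  pull out 2: (2/79) = +1  (since 79 mod 8 = 7)
  reciprocity: (5/79) -> +(79/5)
  reduce: (4/5)
  pull out 2: (2/5) = -1  (since 5 mod 8 = 5)
  pull out 2: (2/5) = -1  (since 5 mod 8 = 5)
  (1/5) = 1
Product of signs = 1
(79/257) = 1

1


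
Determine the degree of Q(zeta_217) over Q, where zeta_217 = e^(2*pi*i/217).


The degree equals Euler's totient phi(217).
217 = 7 * 31
phi(217) = 180

180


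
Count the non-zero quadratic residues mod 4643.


For prime p, the number of non-zero quadratic residues is (p-1)/2.
= (4643-1)/2
= 2321

2321


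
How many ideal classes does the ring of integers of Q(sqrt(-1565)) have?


K = Q(sqrt(-1565)). d mod 4 = 3, so D = disc(K) = 4d = -6260
h(K) equals the number of primitive reduced positive-definite forms (a, b, c) = a*x^2 + b*x*y + c*y^2 with b^2 - 4ac = D,
where reduced means |b| <= a <= c, with b >= 0 whenever |b| = a or a = c, and primitive means gcd(a, b, c) = 1.
Reduced forces 3a^2 <= |D| = 6260, so 1 <= a <= 45; b must have the parity of D, and c = (b^2 - D)/(4a) must be an integer >= a.
Enumerate a = 1..45, b in [-a, a]:
  a=1: (1, 0, 1565)  [1]
  a=2: (2, 2, 783)  [1]
  a=3: (3, -2, 522), (3, 2, 522)  [2]
  a=4: none
  a=5: (5, 0, 313)  [1]
  a=6: (6, -2, 261), (6, 2, 261)  [2]
  a=7..8: none
  a=9: (9, -2, 174), (9, 2, 174)  [2]
  a=10: (10, 10, 159)  [1]
  a=11..14: none
  a=15: (15, -10, 106), (15, 10, 106)  [2]
  a=16: none
  a=17: (17, -8, 93), (17, 8, 93)  [2]
  a=18: (18, -2, 87), (18, 2, 87)  [2]
  a=19..26: none
  a=27: (27, -2, 58), (27, 2, 58)  [2]
  a=28: none
  a=29: (29, -2, 54), (29, 2, 54)  [2]
  a=30: (30, -10, 53), (30, 10, 53)  [2]
  a=31: (31, -8, 51), (31, 8, 51)  [2]
  a=32..33: none
  a=34: (34, -26, 51), (34, 26, 51)  [2]
  a=35..36: none
  a=37: (37, -20, 45), (37, 20, 45)  [2]
  a=38..45: none
Total reduced forms: 1 + 1 + 2 + 1 + 2 + 2 + 1 + 2 + 2 + 2 + 2 + 2 + 2 + 2 + 2 + 2 = 28
h = 28

28


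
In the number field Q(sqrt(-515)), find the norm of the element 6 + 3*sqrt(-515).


N(a + b*sqrt(d)) = a^2 - d*b^2
= (6)^2 - (-515)*(3)^2
= 36 + 4635
= 4671

4671


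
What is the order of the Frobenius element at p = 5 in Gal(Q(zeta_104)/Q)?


The Frobenius at p in Gal(Q(zeta_n)/Q) = (Z/nZ)* is the class of p, so its order is ord_104(5), the smallest k >= 1 with 5^k = 1 mod 104.
n = 104 = 2^3 * 13, phi(104) = 48; the order divides phi(n).
Divisors of 48: 1, 2, 3, 4, 6, 8, 12, 16, 24, 48
Repeated squaring mod 104: 5^1 = 5, 5^2 = 25, 5^4 = 1, 5^8 = 1, 5^16 = 1, 5^32 = 1
Test divisors in increasing order:
  k=1: 5^1 = 5 mod 104
  k=2: 5^2 = 25 mod 104
  k=3: 5^3 = 25 * 5 = 21 mod 104
  k=4: 5^4 = 1 mod 104  <- first divisor giving 1
Order = 4

4


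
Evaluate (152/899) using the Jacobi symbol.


Compute (152/899) via quadratic reciprocity:
  pull out 2: (2/899) = -1  (since 899 mod 8 = 3)
  pull out 2: (2/899) = -1  (since 899 mod 8 = 3)
  pull out 2: (2/899) = -1  (since 899 mod 8 = 3)
  reciprocity: (19/899) -> -(899/19)
  reduce: (6/19)
  pull out 2: (2/19) = -1  (since 19 mod 8 = 3)
  reciprocity: (3/19) -> -(19/3)
  reduce: (1/3)
  (1/3) = 1
Product of signs = 1

1


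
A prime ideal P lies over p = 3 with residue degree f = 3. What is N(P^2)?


N(P^a) = p^(a*f)
= 3^(2*3)
= 3^6
= 729

729


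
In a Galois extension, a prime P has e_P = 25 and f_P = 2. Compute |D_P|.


|D_P| = e * f
= 25 * 2
= 50

50


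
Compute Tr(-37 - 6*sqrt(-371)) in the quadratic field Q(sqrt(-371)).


Tr(a + b*sqrt(d)) = (a + b*sqrt(d)) + (a - b*sqrt(d)) = 2a
= 2 * (-37)
= -74

-74


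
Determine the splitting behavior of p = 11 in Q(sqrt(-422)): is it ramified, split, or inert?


K = Q(sqrt(-422)). Since d mod 4 = 2, disc(K) = -1688.
Check p | disc: -1688 mod 11 = 6.
p does not divide disc. Compute Legendre symbol (d/p):
7^((11-1)/2) mod 11 = -1
(d/p) = -1, so p is inert: (p) stays prime with e=1, f=2, g=1.
Therefore p is inert.

inert


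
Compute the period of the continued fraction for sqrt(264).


Run the CF algorithm for sqrt(264).
a_0 = floor(sqrt(264)) = 16; set m_0=0, q_0=1.
Recurrence: m' = q*a - m,  q' = (d - m'^2)/q,  a' = floor((a_0 + m')/q').
  step 1: m=16, q=8, a=4
  step 2: m=16, q=1, a=32
a_2 = 2*a_0 = 32, so the period closes here.
sqrt(264) = [16; 4, 32]
Period length = 2

2


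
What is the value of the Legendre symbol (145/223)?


p = 223 is prime, so compute (145/223) with the reciprocity algorithm (Jacobi-symbol steps: pull out 2s via (2/n), flip via reciprocity, reduce):
  reciprocity: (145/223) -> +(223/145)
  reduce: (78/145)
  pull out 2: (2/145) = +1  (since 145 mod 8 = 1)
  reciprocity: (39/145) -> +(145/39)
  reduce: (28/39)
  pull out 2: (2/39) = +1  (since 39 mod 8 = 7)
  pull out 2: (2/39) = +1  (since 39 mod 8 = 7)
  reciprocity: (7/39) -> -(39/7)
  reduce: (4/7)
  pull out 2: (2/7) = +1  (since 7 mod 8 = 7)
  pull out 2: (2/7) = +1  (since 7 mod 8 = 7)
  (1/7) = 1
Product of signs = -1
(145/223) = -1

-1


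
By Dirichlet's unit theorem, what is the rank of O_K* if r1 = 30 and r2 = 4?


By Dirichlet's unit theorem:
rank = r1 + r2 - 1
= 30 + 4 - 1
= 33

33


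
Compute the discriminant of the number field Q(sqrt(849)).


For K = Q(sqrt(d)) with d squarefree: disc(K) = d if d = 1 mod 4, and disc(K) = 4d if d = 2 or 3 mod 4.
Here d = 849, and d mod 4 = 1.
d = 1 mod 4 (O_K = Z[(1+sqrt(d))/2]), so disc(K) = d = 849

849


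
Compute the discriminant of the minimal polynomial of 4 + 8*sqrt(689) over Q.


The element 4 + 8*sqrt(689) has minimal polynomial:
x^2 - 8*x - 44080
Discriminant = (-8)^2 - 4*(-44080)
= 64 + 176320
= 176384

176384


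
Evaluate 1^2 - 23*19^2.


x^2 - d*y^2
= 1^2 - 23*19^2
= 1 - 8303
= -8302

-8302


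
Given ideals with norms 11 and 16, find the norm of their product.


N(IJ) = N(I) * N(J)
= 11 * 16
= 176

176


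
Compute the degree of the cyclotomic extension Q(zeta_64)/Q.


The degree equals Euler's totient phi(64).
64 = 2^6
phi(64) = 32

32


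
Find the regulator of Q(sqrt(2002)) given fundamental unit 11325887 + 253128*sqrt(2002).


epsilon = 11325887 + 253128*sqrt(2002)
= 2.2652e+07
R = ln(2.2652e+07)
= 16.9357

16.9357


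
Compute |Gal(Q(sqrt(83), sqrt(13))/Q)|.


The 2 square roots of distinct primes are multiplicatively independent over Q,
so [K:Q] = 2^2 and Gal(K/Q) is isomorphic to (Z/2Z)^2.
|Gal| = 2^2 = 4

4


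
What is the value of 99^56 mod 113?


p = 113 is prime and the exponent is (p-1)/2 = 56, so by Euler's criterion 99^56 = (99/113) = +1 or -1 mod 113.
Compute by square-and-multiply:
  56 = 32 + 16 + 8 (binary 111000)
  Repeated squaring mod 113: 99^1 = 99, 99^2 = 83, 99^4 = 109, 99^8 = 16, 99^16 = 30, 99^32 = 109
  99^56 = 99^32 * 99^16 * 99^8 = 109 * 30 * 16 mod 113
    109 * 30 = 3270 = 106 mod 113
    106 * 16 = 1696 = 1 mod 113
  99^56 = 1 mod 113
Result 1: 99 is a quadratic residue mod 113.
99^56 mod 113 = 1

1
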